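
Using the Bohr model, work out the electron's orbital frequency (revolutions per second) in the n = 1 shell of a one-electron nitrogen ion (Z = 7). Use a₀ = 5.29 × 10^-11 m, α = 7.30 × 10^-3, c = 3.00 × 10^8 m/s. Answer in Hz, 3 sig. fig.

r = n²a₀/Z = 7.56 × 10^-12 m, v = Zαc/n = 1.53 × 10^7 m/s
f = v/(2πr) = 3.23 × 10^17 Hz

3.23 × 10^17 Hz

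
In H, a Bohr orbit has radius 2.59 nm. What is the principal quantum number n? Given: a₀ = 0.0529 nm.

r_n = n²a₀/Z ⇒ n² = rZ/a₀ = 2.59 × 1 / 0.0529 ≈ 48.96
n = 7

7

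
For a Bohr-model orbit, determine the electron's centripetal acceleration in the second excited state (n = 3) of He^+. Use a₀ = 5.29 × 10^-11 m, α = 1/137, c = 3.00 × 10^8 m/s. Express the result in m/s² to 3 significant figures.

8.95 × 10^21 m/s²

r = n²a₀/Z = 2.38 × 10^-10 m, v = Zαc/n = 1.46 × 10^6 m/s
a = v²/r = (1.46 × 10^6)² / 2.38 × 10^-10 = 8.95 × 10^21 m/s²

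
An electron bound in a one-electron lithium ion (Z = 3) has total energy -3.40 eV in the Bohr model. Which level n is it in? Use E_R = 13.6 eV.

6

E_n = −E_R Z²/n² ⇒ n² = E_R Z²/(−E_n) = 13.6 × 3² / 3.40 ≈ 36.00
n = 6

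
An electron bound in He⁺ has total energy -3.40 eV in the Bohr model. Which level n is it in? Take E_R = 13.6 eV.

E_n = −E_R Z²/n² ⇒ n² = E_R Z²/(−E_n) = 13.6 × 2² / 3.40 ≈ 16.00
n = 4

4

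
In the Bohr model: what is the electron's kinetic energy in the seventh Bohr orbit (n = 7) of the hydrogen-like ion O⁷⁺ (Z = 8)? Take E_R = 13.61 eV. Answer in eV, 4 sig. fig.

17.78 eV

For a Coulomb orbit the virial theorem gives K = −E_n.
E_n = −E_R·Z²/n², so K = E_R·Z²/n² = 13.61 × 8²/7² = 17.78 eV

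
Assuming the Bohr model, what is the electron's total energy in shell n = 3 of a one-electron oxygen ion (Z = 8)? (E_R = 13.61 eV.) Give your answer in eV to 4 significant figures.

-96.78 eV

E_n = −E_R·Z²/n² = −13.61 × 8²/3² = -96.78 eV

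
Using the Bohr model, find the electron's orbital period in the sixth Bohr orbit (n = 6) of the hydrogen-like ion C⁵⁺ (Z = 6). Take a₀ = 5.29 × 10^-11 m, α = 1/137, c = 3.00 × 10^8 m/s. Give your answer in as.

911 as

r = n²a₀/Z = 6²·5.29 × 10^-11/6 = 3.17 × 10^-10 m
v = Zαc/n = 6·0.00730·3.00 × 10^8/6 = 2.19 × 10^6 m/s
T = 2πr/v = 9.11 × 10^-16 s = 911 as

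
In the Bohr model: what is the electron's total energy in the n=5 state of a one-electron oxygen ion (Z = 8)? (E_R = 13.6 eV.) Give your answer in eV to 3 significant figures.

E_n = −E_R·Z²/n² = −13.6 × 8²/5² = -34.8 eV

-34.8 eV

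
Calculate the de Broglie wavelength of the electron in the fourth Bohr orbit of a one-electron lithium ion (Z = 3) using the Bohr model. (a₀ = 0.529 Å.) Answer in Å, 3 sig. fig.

The Bohr quantisation condition is nλ = 2πr_n.
r_n = n²a₀/Z = 2.82 Å
λ = 2πr_n/n = 2π·2.82/4 = 4.43 Å

4.43 Å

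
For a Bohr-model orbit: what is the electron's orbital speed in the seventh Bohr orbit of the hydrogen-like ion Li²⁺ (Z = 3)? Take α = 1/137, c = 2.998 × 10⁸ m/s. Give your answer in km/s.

v_n = Zαc/n = 3 × 0.007299 × 2.998 × 10⁸ / 7
    = 937.9 km/s

937.9 km/s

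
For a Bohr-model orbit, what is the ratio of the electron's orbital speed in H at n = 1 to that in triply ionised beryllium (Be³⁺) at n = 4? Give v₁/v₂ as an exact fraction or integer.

1

v ∝ Z^1 · n^-1
v₁/v₂ = (1/4)^1 · (1/4)^-1 = 1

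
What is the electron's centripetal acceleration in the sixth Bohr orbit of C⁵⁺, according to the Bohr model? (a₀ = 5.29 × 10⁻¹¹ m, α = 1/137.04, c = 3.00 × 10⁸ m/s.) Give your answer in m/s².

r = n²a₀/Z = 3.17 × 10⁻¹⁰ m, v = Zαc/n = 2.19 × 10⁶ m/s
a = v²/r = (2.19 × 10⁶)² / 3.17 × 10⁻¹⁰ = 1.51 × 10²² m/s²

1.51 × 10²² m/s²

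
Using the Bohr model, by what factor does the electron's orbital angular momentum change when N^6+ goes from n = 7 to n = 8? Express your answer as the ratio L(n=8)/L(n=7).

8/7

L = nℏ depends only on n, so L ∝ n.
L(n=8)/L(n=7) = (8/7)^1 = 8/7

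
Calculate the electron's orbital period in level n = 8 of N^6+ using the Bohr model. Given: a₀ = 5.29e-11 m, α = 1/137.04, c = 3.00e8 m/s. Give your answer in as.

r = n²a₀/Z = 8²·5.29e-11/7 = 4.84e-10 m
v = Zαc/n = 7·0.00730·3.00e8/8 = 1.92e6 m/s
T = 2πr/v = 1.59e-15 s = 1590 as

1590 as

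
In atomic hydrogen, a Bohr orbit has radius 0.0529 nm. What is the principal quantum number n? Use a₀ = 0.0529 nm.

1

r_n = n²a₀/Z ⇒ n² = rZ/a₀ = 0.0529 × 1 / 0.0529 ≈ 1.00
n = 1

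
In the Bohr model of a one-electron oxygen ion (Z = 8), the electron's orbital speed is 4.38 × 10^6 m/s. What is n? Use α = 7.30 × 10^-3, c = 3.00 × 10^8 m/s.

v_n = Zαc/n ⇒ n = Zαc/v = 8 × 0.00730 × 3.00 × 10^8 / 4.38 × 10^6 ≈ 4.00
n = 4

4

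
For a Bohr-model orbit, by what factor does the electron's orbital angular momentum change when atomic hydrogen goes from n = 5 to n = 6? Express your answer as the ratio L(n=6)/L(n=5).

6/5

L = nℏ depends only on n, so L ∝ n.
L(n=6)/L(n=5) = (6/5)^1 = 6/5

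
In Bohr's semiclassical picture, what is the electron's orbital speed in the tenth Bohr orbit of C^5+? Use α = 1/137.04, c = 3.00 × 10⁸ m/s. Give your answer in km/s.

1310 km/s

v_n = Zαc/n = 6 × 0.00730 × 3.00 × 10⁸ / 10
    = 1310 km/s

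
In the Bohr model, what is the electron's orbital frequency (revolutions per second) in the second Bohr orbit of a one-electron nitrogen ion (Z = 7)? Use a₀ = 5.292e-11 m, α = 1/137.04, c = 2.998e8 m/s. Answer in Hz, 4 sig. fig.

r = n²a₀/Z = 3.024e-11 m, v = Zαc/n = 7.657e6 m/s
f = v/(2πr) = 4.030e16 Hz

4.030e16 Hz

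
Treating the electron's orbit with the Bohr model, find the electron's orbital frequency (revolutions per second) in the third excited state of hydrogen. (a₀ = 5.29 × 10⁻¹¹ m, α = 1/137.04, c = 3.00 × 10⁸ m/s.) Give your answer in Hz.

1.03 × 10¹⁴ Hz

r = n²a₀/Z = 8.46 × 10⁻¹⁰ m, v = Zαc/n = 5.47 × 10⁵ m/s
f = v/(2πr) = 1.03 × 10¹⁴ Hz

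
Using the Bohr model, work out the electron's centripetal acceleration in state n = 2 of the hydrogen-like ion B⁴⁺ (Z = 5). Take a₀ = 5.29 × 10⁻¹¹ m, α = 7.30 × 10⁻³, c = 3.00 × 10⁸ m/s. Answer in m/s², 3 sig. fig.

r = n²a₀/Z = 4.23 × 10⁻¹¹ m, v = Zαc/n = 5.47 × 10⁶ m/s
a = v²/r = (5.47 × 10⁶)² / 4.23 × 10⁻¹¹ = 7.08 × 10²³ m/s²

7.08 × 10²³ m/s²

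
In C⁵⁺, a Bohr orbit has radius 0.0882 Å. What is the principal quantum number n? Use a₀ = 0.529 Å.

r_n = n²a₀/Z ⇒ n² = rZ/a₀ = 0.0882 × 6 / 0.529 ≈ 1.00
n = 1

1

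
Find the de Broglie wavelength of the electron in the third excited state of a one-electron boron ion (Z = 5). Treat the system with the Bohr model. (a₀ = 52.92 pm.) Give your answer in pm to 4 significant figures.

266.0 pm

The Bohr quantisation condition is nλ = 2πr_n.
r_n = n²a₀/Z = 169.3 pm
λ = 2πr_n/n = 2π·169.3/4 = 266.0 pm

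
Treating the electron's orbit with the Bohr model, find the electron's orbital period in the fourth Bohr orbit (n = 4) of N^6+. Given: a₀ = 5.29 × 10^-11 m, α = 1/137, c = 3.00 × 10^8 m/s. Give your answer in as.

r = n²a₀/Z = 4²·5.29 × 10^-11/7 = 1.21 × 10^-10 m
v = Zαc/n = 7·0.00730·3.00 × 10^8/4 = 3.83 × 10^6 m/s
T = 2πr/v = 1.98 × 10^-16 s = 198 as

198 as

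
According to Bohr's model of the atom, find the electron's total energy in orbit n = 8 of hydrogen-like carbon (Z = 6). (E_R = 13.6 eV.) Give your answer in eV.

-7.65 eV

E_n = −E_R·Z²/n² = −13.6 × 6²/8² = -7.65 eV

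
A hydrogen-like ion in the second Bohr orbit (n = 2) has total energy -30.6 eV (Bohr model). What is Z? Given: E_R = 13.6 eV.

3

E_n = −E_R Z²/n² ⇒ Z² = −E_n n²/E_R = 30.6 × 2² / 13.6 ≈ 9.00
Z = 3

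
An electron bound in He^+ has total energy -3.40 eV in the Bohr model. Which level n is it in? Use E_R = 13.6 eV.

4

E_n = −E_R Z²/n² ⇒ n² = E_R Z²/(−E_n) = 13.6 × 2² / 3.40 ≈ 16.00
n = 4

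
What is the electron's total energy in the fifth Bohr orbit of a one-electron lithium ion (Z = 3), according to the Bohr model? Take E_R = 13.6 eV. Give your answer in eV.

-4.90 eV

E_n = −E_R·Z²/n² = −13.6 × 3²/5² = -4.90 eV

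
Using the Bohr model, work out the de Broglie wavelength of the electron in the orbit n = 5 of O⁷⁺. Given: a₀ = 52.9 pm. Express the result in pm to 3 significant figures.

208 pm

The Bohr quantisation condition is nλ = 2πr_n.
r_n = n²a₀/Z = 165 pm
λ = 2πr_n/n = 2π·165/5 = 208 pm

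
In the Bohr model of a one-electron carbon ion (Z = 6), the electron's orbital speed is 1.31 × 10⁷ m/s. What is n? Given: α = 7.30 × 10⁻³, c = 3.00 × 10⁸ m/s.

1

v_n = Zαc/n ⇒ n = Zαc/v = 6 × 0.00730 × 3.00 × 10⁸ / 1.31 × 10⁷ ≈ 1.00
n = 1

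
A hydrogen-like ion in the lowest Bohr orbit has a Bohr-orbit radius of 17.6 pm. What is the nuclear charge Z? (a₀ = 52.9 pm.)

r_n = n²a₀/Z ⇒ Z = n²a₀/r = 1² × 52.9 / 17.6 ≈ 3.01
Z = 3

3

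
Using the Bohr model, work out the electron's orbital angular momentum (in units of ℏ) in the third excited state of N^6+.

4

L_n = nℏ, so L/ℏ = n = 4.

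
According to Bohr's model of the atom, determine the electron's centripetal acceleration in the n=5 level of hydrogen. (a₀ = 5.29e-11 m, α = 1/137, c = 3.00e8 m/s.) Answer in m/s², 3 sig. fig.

1.45e20 m/s²

r = n²a₀/Z = 1.32e-9 m, v = Zαc/n = 4.38e5 m/s
a = v²/r = (4.38e5)² / 1.32e-9 = 1.45e20 m/s²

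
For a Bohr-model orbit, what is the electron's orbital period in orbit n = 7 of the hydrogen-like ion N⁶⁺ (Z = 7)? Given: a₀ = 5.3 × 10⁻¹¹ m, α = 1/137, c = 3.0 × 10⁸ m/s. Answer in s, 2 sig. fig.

1.1 × 10⁻¹⁵ s

r = n²a₀/Z = 7²·5.3 × 10⁻¹¹/7 = 3.7 × 10⁻¹⁰ m
v = Zαc/n = 7·0.0073·3.0 × 10⁸/7 = 2.2 × 10⁶ m/s
T = 2πr/v = 1.1 × 10⁻¹⁵ s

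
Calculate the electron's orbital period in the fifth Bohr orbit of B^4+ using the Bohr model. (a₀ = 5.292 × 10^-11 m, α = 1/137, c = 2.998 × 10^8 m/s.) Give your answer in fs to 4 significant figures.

r = n²a₀/Z = 5²·5.292 × 10^-11/5 = 2.646 × 10^-10 m
v = Zαc/n = 5·0.007299·2.998 × 10^8/5 = 2.188 × 10^6 m/s
T = 2πr/v = 7.597 × 10^-16 s = 0.7597 fs

0.7597 fs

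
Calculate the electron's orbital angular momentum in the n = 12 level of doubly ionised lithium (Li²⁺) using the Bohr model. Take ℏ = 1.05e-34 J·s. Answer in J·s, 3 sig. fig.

1.26e-33 J·s

L_n = nℏ = 12 × 1.05e-34 = 1.26e-33 J·s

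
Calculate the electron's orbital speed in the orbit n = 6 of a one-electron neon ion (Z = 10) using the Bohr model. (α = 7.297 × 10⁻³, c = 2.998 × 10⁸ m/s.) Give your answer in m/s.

3.646 × 10⁶ m/s

v_n = Zαc/n = 10 × 0.007297 × 2.998 × 10⁸ / 6
    = 3.646 × 10⁶ m/s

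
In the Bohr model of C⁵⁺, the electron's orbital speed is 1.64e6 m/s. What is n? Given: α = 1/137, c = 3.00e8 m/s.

8

v_n = Zαc/n ⇒ n = Zαc/v = 6 × 0.00730 × 3.00e8 / 1.64e6 ≈ 8.01
n = 8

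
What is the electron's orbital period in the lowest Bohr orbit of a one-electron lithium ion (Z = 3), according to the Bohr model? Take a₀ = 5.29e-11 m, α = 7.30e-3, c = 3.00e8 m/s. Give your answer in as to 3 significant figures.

r = n²a₀/Z = 1²·5.29e-11/3 = 1.76e-11 m
v = Zαc/n = 3·0.00730·3.00e8/1 = 6.57e6 m/s
T = 2πr/v = 1.69e-17 s = 16.9 as

16.9 as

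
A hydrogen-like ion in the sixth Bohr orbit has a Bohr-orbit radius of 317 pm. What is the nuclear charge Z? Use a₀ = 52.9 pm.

r_n = n²a₀/Z ⇒ Z = n²a₀/r = 6² × 52.9 / 317 ≈ 6.01
Z = 6

6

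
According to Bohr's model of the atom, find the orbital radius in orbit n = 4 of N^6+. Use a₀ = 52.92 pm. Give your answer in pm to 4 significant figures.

121.0 pm

r_n = n²a₀/Z = 4² × 52.92 / 7
    = 16 × 52.92 / 7 = 121.0 pm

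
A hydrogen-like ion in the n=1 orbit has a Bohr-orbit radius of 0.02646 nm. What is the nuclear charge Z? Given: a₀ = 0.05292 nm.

2

r_n = n²a₀/Z ⇒ Z = n²a₀/r = 1² × 0.05292 / 0.02646 ≈ 2.00
Z = 2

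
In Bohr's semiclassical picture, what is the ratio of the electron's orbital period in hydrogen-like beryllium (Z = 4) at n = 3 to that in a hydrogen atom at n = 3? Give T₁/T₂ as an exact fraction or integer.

1/16

T ∝ Z^-2 · n^3
T₁/T₂ = (4/1)^-2 · (3/3)^3 = 1/16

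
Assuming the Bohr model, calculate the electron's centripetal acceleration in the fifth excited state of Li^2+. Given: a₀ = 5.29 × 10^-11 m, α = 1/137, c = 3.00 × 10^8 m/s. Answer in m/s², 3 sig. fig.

r = n²a₀/Z = 6.35 × 10^-10 m, v = Zαc/n = 1.09 × 10^6 m/s
a = v²/r = (1.09 × 10^6)² / 6.35 × 10^-10 = 1.89 × 10^21 m/s²

1.89 × 10^21 m/s²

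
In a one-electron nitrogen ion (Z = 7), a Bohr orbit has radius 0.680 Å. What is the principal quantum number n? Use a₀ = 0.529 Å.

3

r_n = n²a₀/Z ⇒ n² = rZ/a₀ = 0.680 × 7 / 0.529 ≈ 9.00
n = 3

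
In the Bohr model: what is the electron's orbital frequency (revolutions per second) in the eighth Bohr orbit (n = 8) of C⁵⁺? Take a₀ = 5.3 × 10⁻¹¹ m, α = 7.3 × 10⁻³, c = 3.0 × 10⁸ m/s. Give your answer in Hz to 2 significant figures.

r = n²a₀/Z = 5.7 × 10⁻¹⁰ m, v = Zαc/n = 1.6 × 10⁶ m/s
f = v/(2πr) = 4.6 × 10¹⁴ Hz

4.6 × 10¹⁴ Hz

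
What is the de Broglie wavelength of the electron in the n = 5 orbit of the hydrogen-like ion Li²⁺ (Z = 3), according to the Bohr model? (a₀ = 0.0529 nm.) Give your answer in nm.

0.554 nm

The Bohr quantisation condition is nλ = 2πr_n.
r_n = n²a₀/Z = 0.441 nm
λ = 2πr_n/n = 2π·0.441/5 = 0.554 nm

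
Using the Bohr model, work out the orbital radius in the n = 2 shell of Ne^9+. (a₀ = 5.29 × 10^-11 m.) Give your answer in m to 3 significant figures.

2.12 × 10^-11 m

r_n = n²a₀/Z = 2² × 5.29 × 10^-11 / 10
    = 4 × 5.29 × 10^-11 / 10 = 2.12 × 10^-11 m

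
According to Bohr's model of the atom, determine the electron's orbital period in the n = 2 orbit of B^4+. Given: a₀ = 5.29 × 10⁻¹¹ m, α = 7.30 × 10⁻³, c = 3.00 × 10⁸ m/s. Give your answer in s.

4.86 × 10⁻¹⁷ s

r = n²a₀/Z = 2²·5.29 × 10⁻¹¹/5 = 4.23 × 10⁻¹¹ m
v = Zαc/n = 5·0.00730·3.00 × 10⁸/2 = 5.47 × 10⁶ m/s
T = 2πr/v = 4.86 × 10⁻¹⁷ s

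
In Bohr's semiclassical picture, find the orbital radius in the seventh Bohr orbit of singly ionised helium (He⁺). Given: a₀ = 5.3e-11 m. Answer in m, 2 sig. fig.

r_n = n²a₀/Z = 7² × 5.3e-11 / 2
    = 49 × 5.3e-11 / 2 = 1.3e-9 m

1.3e-9 m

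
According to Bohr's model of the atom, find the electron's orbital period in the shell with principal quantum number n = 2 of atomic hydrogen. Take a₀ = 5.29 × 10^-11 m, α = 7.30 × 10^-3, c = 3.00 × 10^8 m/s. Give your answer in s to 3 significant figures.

1.21 × 10^-15 s

r = n²a₀/Z = 2²·5.29 × 10^-11/1 = 2.12 × 10^-10 m
v = Zαc/n = 1·0.00730·3.00 × 10^8/2 = 1.09 × 10^6 m/s
T = 2πr/v = 1.21 × 10^-15 s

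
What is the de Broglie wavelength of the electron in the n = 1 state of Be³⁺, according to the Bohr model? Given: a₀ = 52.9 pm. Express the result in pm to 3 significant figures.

The Bohr quantisation condition is nλ = 2πr_n.
r_n = n²a₀/Z = 13.2 pm
λ = 2πr_n/n = 2π·13.2/1 = 83.1 pm

83.1 pm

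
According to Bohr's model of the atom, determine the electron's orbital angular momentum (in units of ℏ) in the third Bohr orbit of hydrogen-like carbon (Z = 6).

L_n = nℏ, so L/ℏ = n = 3.

3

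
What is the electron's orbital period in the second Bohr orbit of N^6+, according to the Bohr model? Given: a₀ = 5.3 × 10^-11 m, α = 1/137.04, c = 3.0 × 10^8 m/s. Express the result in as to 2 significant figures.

25 as

r = n²a₀/Z = 2²·5.3 × 10^-11/7 = 3.0 × 10^-11 m
v = Zαc/n = 7·0.0073·3.0 × 10^8/2 = 7.7 × 10^6 m/s
T = 2πr/v = 2.5 × 10^-17 s = 25 as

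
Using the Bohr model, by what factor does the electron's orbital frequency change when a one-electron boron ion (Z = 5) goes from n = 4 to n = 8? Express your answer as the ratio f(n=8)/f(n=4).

f ∝ Z^2 · n^-3; with Z fixed, f ∝ n^-3.
f(n=8)/f(n=4) = (8/4)^-3 = 1/8

1/8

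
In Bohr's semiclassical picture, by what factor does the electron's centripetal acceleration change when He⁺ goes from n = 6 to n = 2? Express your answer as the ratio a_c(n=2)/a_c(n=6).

81

a_c ∝ Z^3 · n^-4; with Z fixed, a_c ∝ n^-4.
a_c(n=2)/a_c(n=6) = (2/6)^-4 = 81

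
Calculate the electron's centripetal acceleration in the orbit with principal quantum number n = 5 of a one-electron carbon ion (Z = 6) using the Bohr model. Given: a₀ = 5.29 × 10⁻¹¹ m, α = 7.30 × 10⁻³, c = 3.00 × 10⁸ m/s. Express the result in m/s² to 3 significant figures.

3.13 × 10²² m/s²

r = n²a₀/Z = 2.20 × 10⁻¹⁰ m, v = Zαc/n = 2.63 × 10⁶ m/s
a = v²/r = (2.63 × 10⁶)² / 2.20 × 10⁻¹⁰ = 3.13 × 10²² m/s²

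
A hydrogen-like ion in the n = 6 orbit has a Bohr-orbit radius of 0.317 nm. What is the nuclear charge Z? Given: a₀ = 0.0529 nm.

r_n = n²a₀/Z ⇒ Z = n²a₀/r = 6² × 0.0529 / 0.317 ≈ 6.01
Z = 6

6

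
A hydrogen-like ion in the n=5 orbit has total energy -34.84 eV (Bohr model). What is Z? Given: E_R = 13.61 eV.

E_n = −E_R Z²/n² ⇒ Z² = −E_n n²/E_R = 34.84 × 5² / 13.61 ≈ 64.00
Z = 8

8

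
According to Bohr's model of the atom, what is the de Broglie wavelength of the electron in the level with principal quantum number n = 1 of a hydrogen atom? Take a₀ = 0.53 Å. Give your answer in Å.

3.3 Å

The Bohr quantisation condition is nλ = 2πr_n.
r_n = n²a₀/Z = 0.53 Å
λ = 2πr_n/n = 2π·0.53/1 = 3.3 Å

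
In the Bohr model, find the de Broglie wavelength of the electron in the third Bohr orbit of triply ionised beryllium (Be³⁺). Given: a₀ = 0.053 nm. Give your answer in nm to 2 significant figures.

0.25 nm

The Bohr quantisation condition is nλ = 2πr_n.
r_n = n²a₀/Z = 0.12 nm
λ = 2πr_n/n = 2π·0.12/3 = 0.25 nm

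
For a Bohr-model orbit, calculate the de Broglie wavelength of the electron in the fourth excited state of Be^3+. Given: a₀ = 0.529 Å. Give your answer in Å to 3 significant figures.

4.15 Å

The Bohr quantisation condition is nλ = 2πr_n.
r_n = n²a₀/Z = 3.31 Å
λ = 2πr_n/n = 2π·3.31/5 = 4.15 Å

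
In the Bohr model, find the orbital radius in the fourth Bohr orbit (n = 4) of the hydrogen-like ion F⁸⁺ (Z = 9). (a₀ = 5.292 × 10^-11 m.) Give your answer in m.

9.408 × 10^-11 m

r_n = n²a₀/Z = 4² × 5.292 × 10^-11 / 9
    = 16 × 5.292 × 10^-11 / 9 = 9.408 × 10^-11 m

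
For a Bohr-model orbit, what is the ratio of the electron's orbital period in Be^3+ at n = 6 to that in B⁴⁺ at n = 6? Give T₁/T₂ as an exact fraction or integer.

25/16

T ∝ Z^-2 · n^3
T₁/T₂ = (4/5)^-2 · (6/6)^3 = 25/16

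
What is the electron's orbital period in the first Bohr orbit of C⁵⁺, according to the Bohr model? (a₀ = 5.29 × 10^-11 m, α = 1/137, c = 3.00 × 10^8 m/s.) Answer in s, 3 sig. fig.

4.22 × 10^-18 s

r = n²a₀/Z = 1²·5.29 × 10^-11/6 = 8.82 × 10^-12 m
v = Zαc/n = 6·0.00730·3.00 × 10^8/1 = 1.31 × 10^7 m/s
T = 2πr/v = 4.22 × 10^-18 s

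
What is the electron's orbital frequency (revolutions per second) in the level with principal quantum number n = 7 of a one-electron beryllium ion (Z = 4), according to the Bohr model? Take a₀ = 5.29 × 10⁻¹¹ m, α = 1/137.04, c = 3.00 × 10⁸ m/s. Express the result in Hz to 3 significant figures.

3.07 × 10¹⁴ Hz

r = n²a₀/Z = 6.48 × 10⁻¹⁰ m, v = Zαc/n = 1.25 × 10⁶ m/s
f = v/(2πr) = 3.07 × 10¹⁴ Hz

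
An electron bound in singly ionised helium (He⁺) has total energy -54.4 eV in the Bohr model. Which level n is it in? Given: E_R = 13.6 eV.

1

E_n = −E_R Z²/n² ⇒ n² = E_R Z²/(−E_n) = 13.6 × 2² / 54.4 ≈ 1.00
n = 1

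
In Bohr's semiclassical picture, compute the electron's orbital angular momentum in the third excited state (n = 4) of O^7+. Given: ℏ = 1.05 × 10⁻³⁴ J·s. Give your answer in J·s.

L_n = nℏ = 4 × 1.05 × 10⁻³⁴ = 4.20 × 10⁻³⁴ J·s

4.20 × 10⁻³⁴ J·s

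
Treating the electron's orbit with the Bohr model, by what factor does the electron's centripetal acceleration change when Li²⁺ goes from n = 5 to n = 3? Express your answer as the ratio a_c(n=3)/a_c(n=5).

625/81

a_c ∝ Z^3 · n^-4; with Z fixed, a_c ∝ n^-4.
a_c(n=3)/a_c(n=5) = (3/5)^-4 = 625/81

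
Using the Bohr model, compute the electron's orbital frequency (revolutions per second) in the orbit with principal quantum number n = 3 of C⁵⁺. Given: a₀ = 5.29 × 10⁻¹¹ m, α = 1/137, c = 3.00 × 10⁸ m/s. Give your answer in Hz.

8.78 × 10¹⁵ Hz

r = n²a₀/Z = 7.94 × 10⁻¹¹ m, v = Zαc/n = 4.38 × 10⁶ m/s
f = v/(2πr) = 8.78 × 10¹⁵ Hz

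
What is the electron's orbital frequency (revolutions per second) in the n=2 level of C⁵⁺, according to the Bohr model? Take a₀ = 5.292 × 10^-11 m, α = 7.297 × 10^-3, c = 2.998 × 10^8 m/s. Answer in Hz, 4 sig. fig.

2.961 × 10^16 Hz

r = n²a₀/Z = 3.528 × 10^-11 m, v = Zαc/n = 6.563 × 10^6 m/s
f = v/(2πr) = 2.961 × 10^16 Hz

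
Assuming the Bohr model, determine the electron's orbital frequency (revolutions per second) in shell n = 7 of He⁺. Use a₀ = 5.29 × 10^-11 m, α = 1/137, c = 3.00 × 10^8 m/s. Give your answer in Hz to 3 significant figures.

7.68 × 10^13 Hz

r = n²a₀/Z = 1.30 × 10^-9 m, v = Zαc/n = 6.26 × 10^5 m/s
f = v/(2πr) = 7.68 × 10^13 Hz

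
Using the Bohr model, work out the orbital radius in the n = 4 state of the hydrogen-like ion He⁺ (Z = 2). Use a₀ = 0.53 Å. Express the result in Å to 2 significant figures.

4.2 Å

r_n = n²a₀/Z = 4² × 0.53 / 2
    = 16 × 0.53 / 2 = 4.2 Å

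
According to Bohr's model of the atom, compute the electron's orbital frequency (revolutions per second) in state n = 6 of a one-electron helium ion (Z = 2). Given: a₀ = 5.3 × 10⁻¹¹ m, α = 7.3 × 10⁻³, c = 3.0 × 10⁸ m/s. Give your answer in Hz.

1.2 × 10¹⁴ Hz

r = n²a₀/Z = 9.5 × 10⁻¹⁰ m, v = Zαc/n = 7.3 × 10⁵ m/s
f = v/(2πr) = 1.2 × 10¹⁴ Hz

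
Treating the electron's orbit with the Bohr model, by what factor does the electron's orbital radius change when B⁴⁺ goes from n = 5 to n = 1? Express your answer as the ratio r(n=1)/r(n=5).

1/25

r ∝ Z^-1 · n^2; with Z fixed, r ∝ n^2.
r(n=1)/r(n=5) = (1/5)^2 = 1/25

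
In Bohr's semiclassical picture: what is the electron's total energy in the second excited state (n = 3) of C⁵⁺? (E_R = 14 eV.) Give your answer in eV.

-56 eV

E_n = −E_R·Z²/n² = −14 × 6²/3² = -56 eV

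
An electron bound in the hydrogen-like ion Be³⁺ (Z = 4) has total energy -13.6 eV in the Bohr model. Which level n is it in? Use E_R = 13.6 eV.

4

E_n = −E_R Z²/n² ⇒ n² = E_R Z²/(−E_n) = 13.6 × 4² / 13.6 ≈ 16.00
n = 4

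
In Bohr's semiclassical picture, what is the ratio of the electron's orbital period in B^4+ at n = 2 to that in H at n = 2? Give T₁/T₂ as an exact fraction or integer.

1/25

T ∝ Z^-2 · n^3
T₁/T₂ = (5/1)^-2 · (2/2)^3 = 1/25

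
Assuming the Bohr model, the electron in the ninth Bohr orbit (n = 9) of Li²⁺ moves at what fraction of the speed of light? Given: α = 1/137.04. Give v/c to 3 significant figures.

v_n = Zαc/n, so v/c = Zα/n = 3 × 0.00730 / 9 = 0.00243

0.00243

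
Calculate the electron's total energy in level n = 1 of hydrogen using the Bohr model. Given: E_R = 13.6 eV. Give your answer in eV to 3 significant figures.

E_n = −E_R·Z²/n² = −13.6 × 1²/1² = -13.6 eV

-13.6 eV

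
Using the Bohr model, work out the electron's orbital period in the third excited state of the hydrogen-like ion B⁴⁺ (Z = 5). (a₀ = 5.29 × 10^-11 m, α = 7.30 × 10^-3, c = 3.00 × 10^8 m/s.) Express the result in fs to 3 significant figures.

0.389 fs

r = n²a₀/Z = 4²·5.29 × 10^-11/5 = 1.69 × 10^-10 m
v = Zαc/n = 5·0.00730·3.00 × 10^8/4 = 2.74 × 10^6 m/s
T = 2πr/v = 3.89 × 10^-16 s = 0.389 fs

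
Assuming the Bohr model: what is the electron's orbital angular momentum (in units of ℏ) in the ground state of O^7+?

L_n = nℏ, so L/ℏ = n = 1.

1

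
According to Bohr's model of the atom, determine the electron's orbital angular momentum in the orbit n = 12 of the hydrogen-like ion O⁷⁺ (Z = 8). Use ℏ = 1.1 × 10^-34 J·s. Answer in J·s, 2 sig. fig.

1.3 × 10^-33 J·s

L_n = nℏ = 12 × 1.1 × 10^-34 = 1.3 × 10^-33 J·s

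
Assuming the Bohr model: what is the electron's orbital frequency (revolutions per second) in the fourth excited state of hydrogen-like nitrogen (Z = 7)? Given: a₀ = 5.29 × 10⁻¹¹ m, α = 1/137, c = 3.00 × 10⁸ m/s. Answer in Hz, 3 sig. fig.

2.58 × 10¹⁵ Hz

r = n²a₀/Z = 1.89 × 10⁻¹⁰ m, v = Zαc/n = 3.07 × 10⁶ m/s
f = v/(2πr) = 2.58 × 10¹⁵ Hz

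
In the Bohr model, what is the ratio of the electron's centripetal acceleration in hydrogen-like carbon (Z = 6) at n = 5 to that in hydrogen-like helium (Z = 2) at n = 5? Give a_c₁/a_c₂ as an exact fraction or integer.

a_c ∝ Z^3 · n^-4
a_c₁/a_c₂ = (6/2)^3 · (5/5)^-4 = 27

27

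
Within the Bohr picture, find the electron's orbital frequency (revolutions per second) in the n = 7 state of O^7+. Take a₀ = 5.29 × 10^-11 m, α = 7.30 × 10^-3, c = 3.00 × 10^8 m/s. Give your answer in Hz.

1.23 × 10^15 Hz

r = n²a₀/Z = 3.24 × 10^-10 m, v = Zαc/n = 2.50 × 10^6 m/s
f = v/(2πr) = 1.23 × 10^15 Hz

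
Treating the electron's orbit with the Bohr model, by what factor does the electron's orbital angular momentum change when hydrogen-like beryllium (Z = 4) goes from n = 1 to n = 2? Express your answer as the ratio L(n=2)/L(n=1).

2

L = nℏ depends only on n, so L ∝ n.
L(n=2)/L(n=1) = (2/1)^1 = 2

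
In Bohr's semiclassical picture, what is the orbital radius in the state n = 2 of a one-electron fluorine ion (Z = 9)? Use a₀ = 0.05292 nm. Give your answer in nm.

r_n = n²a₀/Z = 2² × 0.05292 / 9
    = 4 × 0.05292 / 9 = 0.02352 nm

0.02352 nm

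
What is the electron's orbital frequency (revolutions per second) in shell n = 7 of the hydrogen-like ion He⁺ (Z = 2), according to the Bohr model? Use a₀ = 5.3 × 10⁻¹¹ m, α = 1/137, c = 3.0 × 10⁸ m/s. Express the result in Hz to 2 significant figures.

r = n²a₀/Z = 1.3 × 10⁻⁹ m, v = Zαc/n = 6.3 × 10⁵ m/s
f = v/(2πr) = 7.7 × 10¹³ Hz

7.7 × 10¹³ Hz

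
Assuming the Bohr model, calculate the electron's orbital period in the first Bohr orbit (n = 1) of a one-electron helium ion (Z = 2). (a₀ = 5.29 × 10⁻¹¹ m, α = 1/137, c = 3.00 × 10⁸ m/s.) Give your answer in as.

r = n²a₀/Z = 1²·5.29 × 10⁻¹¹/2 = 2.65 × 10⁻¹¹ m
v = Zαc/n = 2·0.00730·3.00 × 10⁸/1 = 4.38 × 10⁶ m/s
T = 2πr/v = 3.79 × 10⁻¹⁷ s = 37.9 as

37.9 as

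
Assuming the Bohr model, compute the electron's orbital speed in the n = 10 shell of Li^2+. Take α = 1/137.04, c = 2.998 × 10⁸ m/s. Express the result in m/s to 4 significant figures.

6.563 × 10⁵ m/s

v_n = Zαc/n = 3 × 0.007297 × 2.998 × 10⁸ / 10
    = 6.563 × 10⁵ m/s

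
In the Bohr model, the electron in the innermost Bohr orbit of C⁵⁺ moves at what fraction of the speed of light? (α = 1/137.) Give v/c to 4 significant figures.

0.04380

v_n = Zαc/n, so v/c = Zα/n = 6 × 0.007299 / 1 = 0.04380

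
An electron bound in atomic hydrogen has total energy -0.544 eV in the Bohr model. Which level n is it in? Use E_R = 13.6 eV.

5

E_n = −E_R Z²/n² ⇒ n² = E_R Z²/(−E_n) = 13.6 × 1² / 0.544 ≈ 25.00
n = 5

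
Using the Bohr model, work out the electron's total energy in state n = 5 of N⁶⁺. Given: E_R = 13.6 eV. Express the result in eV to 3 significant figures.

E_n = −E_R·Z²/n² = −13.6 × 7²/5² = -26.7 eV

-26.7 eV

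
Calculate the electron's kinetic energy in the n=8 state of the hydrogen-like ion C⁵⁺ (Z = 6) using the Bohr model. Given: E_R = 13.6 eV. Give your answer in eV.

7.65 eV

For a Coulomb orbit the virial theorem gives K = −E_n.
E_n = −E_R·Z²/n², so K = E_R·Z²/n² = 13.6 × 6²/8² = 7.65 eV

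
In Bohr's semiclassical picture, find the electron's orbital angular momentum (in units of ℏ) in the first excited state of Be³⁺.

L_n = nℏ, so L/ℏ = n = 2.

2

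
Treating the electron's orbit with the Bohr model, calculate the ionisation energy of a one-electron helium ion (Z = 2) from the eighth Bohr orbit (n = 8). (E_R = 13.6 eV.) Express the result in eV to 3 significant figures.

0.850 eV

E_n = −E_R·Z²/n² = −13.6 × 2²/8² eV = -0.850 eV
Ionisation energy = −E_n = 0.850 eV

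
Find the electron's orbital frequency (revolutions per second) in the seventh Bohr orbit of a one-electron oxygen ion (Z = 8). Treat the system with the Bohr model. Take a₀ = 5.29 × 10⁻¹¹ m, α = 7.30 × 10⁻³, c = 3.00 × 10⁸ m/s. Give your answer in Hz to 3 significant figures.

r = n²a₀/Z = 3.24 × 10⁻¹⁰ m, v = Zαc/n = 2.50 × 10⁶ m/s
f = v/(2πr) = 1.23 × 10¹⁵ Hz

1.23 × 10¹⁵ Hz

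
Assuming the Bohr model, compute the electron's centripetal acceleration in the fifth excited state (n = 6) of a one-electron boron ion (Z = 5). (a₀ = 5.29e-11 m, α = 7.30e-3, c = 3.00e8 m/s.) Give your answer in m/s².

r = n²a₀/Z = 3.81e-10 m, v = Zαc/n = 1.82e6 m/s
a = v²/r = (1.82e6)² / 3.81e-10 = 8.74e21 m/s²

8.74e21 m/s²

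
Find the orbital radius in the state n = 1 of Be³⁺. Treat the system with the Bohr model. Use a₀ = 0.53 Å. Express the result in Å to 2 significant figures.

r_n = n²a₀/Z = 1² × 0.53 / 4
    = 1 × 0.53 / 4 = 0.13 Å

0.13 Å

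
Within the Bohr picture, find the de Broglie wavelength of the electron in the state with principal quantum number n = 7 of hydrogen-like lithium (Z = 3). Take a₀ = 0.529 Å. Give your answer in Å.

The Bohr quantisation condition is nλ = 2πr_n.
r_n = n²a₀/Z = 8.64 Å
λ = 2πr_n/n = 2π·8.64/7 = 7.76 Å

7.76 Å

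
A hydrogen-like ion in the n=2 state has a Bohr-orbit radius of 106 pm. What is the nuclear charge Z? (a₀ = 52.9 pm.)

r_n = n²a₀/Z ⇒ Z = n²a₀/r = 2² × 52.9 / 106 ≈ 2.00
Z = 2

2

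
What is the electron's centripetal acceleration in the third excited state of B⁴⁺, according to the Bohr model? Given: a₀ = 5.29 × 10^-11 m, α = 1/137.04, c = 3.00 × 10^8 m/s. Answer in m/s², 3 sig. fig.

r = n²a₀/Z = 1.69 × 10^-10 m, v = Zαc/n = 2.74 × 10^6 m/s
a = v²/r = (2.74 × 10^6)² / 1.69 × 10^-10 = 4.42 × 10^22 m/s²

4.42 × 10^22 m/s²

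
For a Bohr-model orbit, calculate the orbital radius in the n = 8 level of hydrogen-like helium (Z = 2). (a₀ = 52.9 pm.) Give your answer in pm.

r_n = n²a₀/Z = 8² × 52.9 / 2
    = 64 × 52.9 / 2 = 1690 pm

1690 pm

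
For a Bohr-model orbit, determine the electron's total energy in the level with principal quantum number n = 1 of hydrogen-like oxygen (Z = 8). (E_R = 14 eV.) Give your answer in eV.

-900 eV

E_n = −E_R·Z²/n² = −14 × 8²/1² = -900 eV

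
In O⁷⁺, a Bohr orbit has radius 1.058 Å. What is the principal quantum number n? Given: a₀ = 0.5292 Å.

r_n = n²a₀/Z ⇒ n² = rZ/a₀ = 1.058 × 8 / 0.5292 ≈ 15.99
n = 4

4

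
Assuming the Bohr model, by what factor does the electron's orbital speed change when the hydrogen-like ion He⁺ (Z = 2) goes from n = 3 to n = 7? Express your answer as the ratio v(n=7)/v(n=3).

3/7

v ∝ Z^1 · n^-1; with Z fixed, v ∝ n^-1.
v(n=7)/v(n=3) = (7/3)^-1 = 3/7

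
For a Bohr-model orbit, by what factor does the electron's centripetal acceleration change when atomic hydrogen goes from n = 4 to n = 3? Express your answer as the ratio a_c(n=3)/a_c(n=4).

a_c ∝ Z^3 · n^-4; with Z fixed, a_c ∝ n^-4.
a_c(n=3)/a_c(n=4) = (3/4)^-4 = 256/81

256/81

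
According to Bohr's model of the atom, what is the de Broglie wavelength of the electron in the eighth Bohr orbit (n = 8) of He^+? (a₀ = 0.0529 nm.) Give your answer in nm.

The Bohr quantisation condition is nλ = 2πr_n.
r_n = n²a₀/Z = 1.69 nm
λ = 2πr_n/n = 2π·1.69/8 = 1.33 nm

1.33 nm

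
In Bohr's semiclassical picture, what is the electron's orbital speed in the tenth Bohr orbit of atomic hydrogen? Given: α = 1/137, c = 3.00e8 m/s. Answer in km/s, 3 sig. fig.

219 km/s

v_n = Zαc/n = 1 × 0.00730 × 3.00e8 / 10
    = 219 km/s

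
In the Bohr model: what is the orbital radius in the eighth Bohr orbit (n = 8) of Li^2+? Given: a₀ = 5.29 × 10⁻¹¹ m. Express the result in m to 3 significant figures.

r_n = n²a₀/Z = 8² × 5.29 × 10⁻¹¹ / 3
    = 64 × 5.29 × 10⁻¹¹ / 3 = 1.13 × 10⁻⁹ m

1.13 × 10⁻⁹ m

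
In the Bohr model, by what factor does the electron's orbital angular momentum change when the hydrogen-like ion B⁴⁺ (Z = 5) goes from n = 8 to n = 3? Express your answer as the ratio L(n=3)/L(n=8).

L = nℏ depends only on n, so L ∝ n.
L(n=3)/L(n=8) = (3/8)^1 = 3/8

3/8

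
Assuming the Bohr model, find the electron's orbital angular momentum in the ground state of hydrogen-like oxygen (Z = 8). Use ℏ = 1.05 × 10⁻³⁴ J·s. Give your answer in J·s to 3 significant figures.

L_n = nℏ = 1 × 1.05 × 10⁻³⁴ = 1.05 × 10⁻³⁴ J·s

1.05 × 10⁻³⁴ J·s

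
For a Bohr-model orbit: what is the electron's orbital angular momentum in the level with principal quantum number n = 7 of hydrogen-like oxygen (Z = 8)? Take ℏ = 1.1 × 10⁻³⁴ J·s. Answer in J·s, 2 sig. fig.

7.7 × 10⁻³⁴ J·s

L_n = nℏ = 7 × 1.1 × 10⁻³⁴ = 7.7 × 10⁻³⁴ J·s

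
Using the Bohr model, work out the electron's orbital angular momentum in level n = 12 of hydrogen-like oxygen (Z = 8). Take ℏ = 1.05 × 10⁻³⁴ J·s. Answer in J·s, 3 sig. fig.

L_n = nℏ = 12 × 1.05 × 10⁻³⁴ = 1.26 × 10⁻³³ J·s

1.26 × 10⁻³³ J·s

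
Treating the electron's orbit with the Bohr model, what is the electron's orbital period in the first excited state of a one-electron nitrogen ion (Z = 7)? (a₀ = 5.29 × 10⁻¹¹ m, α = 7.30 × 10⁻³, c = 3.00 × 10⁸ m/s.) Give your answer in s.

2.48 × 10⁻¹⁷ s

r = n²a₀/Z = 2²·5.29 × 10⁻¹¹/7 = 3.02 × 10⁻¹¹ m
v = Zαc/n = 7·0.00730·3.00 × 10⁸/2 = 7.67 × 10⁶ m/s
T = 2πr/v = 2.48 × 10⁻¹⁷ s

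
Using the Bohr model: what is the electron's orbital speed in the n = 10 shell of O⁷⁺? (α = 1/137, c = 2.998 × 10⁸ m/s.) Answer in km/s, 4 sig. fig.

1751 km/s

v_n = Zαc/n = 8 × 0.007299 × 2.998 × 10⁸ / 10
    = 1751 km/s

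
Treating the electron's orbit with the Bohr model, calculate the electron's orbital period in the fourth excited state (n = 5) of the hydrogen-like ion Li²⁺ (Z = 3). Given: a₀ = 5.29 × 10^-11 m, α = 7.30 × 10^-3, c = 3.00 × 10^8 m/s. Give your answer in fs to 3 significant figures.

r = n²a₀/Z = 5²·5.29 × 10^-11/3 = 4.41 × 10^-10 m
v = Zαc/n = 3·0.00730·3.00 × 10^8/5 = 1.31 × 10^6 m/s
T = 2πr/v = 2.11 × 10^-15 s = 2.11 fs

2.11 fs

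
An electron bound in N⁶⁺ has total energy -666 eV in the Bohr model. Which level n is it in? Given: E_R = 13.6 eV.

1

E_n = −E_R Z²/n² ⇒ n² = E_R Z²/(−E_n) = 13.6 × 7² / 666 ≈ 1.00
n = 1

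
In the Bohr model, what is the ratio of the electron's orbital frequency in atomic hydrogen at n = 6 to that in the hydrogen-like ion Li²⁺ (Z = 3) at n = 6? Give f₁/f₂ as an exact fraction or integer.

f ∝ Z^2 · n^-3
f₁/f₂ = (1/3)^2 · (6/6)^-3 = 1/9

1/9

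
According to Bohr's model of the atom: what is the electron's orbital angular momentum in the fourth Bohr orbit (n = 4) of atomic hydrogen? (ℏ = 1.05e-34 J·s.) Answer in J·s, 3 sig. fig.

4.20e-34 J·s

L_n = nℏ = 4 × 1.05e-34 = 4.20e-34 J·s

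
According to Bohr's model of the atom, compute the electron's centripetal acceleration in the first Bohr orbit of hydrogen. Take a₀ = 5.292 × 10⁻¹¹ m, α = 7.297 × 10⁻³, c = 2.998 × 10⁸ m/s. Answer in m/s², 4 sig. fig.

9.043 × 10²² m/s²

r = n²a₀/Z = 5.292 × 10⁻¹¹ m, v = Zαc/n = 2.188 × 10⁶ m/s
a = v²/r = (2.188 × 10⁶)² / 5.292 × 10⁻¹¹ = 9.043 × 10²² m/s²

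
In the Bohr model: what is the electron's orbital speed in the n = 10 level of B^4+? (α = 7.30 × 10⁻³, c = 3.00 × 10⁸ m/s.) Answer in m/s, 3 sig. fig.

1.09 × 10⁶ m/s

v_n = Zαc/n = 5 × 0.00730 × 3.00 × 10⁸ / 10
    = 1.09 × 10⁶ m/s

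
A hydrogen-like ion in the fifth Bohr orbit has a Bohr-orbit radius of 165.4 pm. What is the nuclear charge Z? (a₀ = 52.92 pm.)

8

r_n = n²a₀/Z ⇒ Z = n²a₀/r = 5² × 52.92 / 165.4 ≈ 8.00
Z = 8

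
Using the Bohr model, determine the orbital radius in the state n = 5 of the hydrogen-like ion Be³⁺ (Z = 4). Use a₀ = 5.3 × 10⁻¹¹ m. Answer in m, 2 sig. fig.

3.3 × 10⁻¹⁰ m

r_n = n²a₀/Z = 5² × 5.3 × 10⁻¹¹ / 4
    = 25 × 5.3 × 10⁻¹¹ / 4 = 3.3 × 10⁻¹⁰ m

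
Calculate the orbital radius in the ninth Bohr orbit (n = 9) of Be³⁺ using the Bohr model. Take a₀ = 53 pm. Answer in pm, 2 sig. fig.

1100 pm

r_n = n²a₀/Z = 9² × 53 / 4
    = 81 × 53 / 4 = 1100 pm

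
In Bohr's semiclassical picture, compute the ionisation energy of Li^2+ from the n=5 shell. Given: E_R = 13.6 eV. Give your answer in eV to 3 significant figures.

E_n = −E_R·Z²/n² = −13.6 × 3²/5² eV = -4.90 eV
Ionisation energy = −E_n = 4.90 eV

4.90 eV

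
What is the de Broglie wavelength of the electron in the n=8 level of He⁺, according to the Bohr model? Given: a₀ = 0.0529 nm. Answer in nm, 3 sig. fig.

1.33 nm

The Bohr quantisation condition is nλ = 2πr_n.
r_n = n²a₀/Z = 1.69 nm
λ = 2πr_n/n = 2π·1.69/8 = 1.33 nm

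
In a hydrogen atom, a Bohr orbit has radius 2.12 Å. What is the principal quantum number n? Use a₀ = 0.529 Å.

r_n = n²a₀/Z ⇒ n² = rZ/a₀ = 2.12 × 1 / 0.529 ≈ 4.01
n = 2

2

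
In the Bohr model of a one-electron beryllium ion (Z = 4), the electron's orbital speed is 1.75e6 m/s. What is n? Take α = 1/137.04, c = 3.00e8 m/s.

5

v_n = Zαc/n ⇒ n = Zαc/v = 4 × 0.00730 × 3.00e8 / 1.75e6 ≈ 5.00
n = 5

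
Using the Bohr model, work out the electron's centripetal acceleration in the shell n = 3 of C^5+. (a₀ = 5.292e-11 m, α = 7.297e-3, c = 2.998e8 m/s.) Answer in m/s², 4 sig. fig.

2.412e23 m/s²

r = n²a₀/Z = 7.938e-11 m, v = Zαc/n = 4.375e6 m/s
a = v²/r = (4.375e6)² / 7.938e-11 = 2.412e23 m/s²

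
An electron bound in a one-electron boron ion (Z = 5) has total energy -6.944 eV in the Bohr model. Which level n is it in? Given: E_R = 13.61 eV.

E_n = −E_R Z²/n² ⇒ n² = E_R Z²/(−E_n) = 13.61 × 5² / 6.944 ≈ 49.00
n = 7

7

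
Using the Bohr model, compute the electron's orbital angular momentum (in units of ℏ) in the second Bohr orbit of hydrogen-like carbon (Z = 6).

2

L_n = nℏ, so L/ℏ = n = 2.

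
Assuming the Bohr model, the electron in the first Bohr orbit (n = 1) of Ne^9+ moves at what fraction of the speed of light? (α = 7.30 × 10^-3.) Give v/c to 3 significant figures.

0.0730

v_n = Zαc/n, so v/c = Zα/n = 10 × 0.00730 / 1 = 0.0730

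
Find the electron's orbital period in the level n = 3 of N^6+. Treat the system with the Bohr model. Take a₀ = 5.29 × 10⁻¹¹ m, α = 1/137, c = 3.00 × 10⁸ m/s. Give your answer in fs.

r = n²a₀/Z = 3²·5.29 × 10⁻¹¹/7 = 6.80 × 10⁻¹¹ m
v = Zαc/n = 7·0.00730·3.00 × 10⁸/3 = 5.11 × 10⁶ m/s
T = 2πr/v = 8.36 × 10⁻¹⁷ s = 0.0836 fs

0.0836 fs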